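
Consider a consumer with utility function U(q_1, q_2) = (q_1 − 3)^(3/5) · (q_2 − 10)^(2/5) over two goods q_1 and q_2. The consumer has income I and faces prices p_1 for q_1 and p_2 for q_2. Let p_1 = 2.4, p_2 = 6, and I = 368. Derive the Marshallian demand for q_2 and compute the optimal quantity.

q_2* = 30.0533

This is Cobb-Douglas in (q_1−3, q_2−10): tangency gives 0.6·p_2·(q_2−10) = 0.4·p_1·(q_1−3).
Substituting into the budget: q_1* = 3 + 0.6·(I − 3·p_1 − 10·p_2)/p_1, and q_2* = 10 + 0.4·(…)/p_2.
Discretionary income = 368 − 3·2.4 − 10·6 = 300.8; q_2* = 10 + 0.4·300.8/6 = 30.0533.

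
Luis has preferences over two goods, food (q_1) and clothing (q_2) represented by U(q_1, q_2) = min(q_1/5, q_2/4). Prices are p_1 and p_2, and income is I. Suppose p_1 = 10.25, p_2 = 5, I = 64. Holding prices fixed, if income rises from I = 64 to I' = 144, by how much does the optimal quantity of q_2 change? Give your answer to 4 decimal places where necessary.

Leontief preferences: the optimum is at the kink where q_1/5 = q_2/4, i.e. q_2 = (4/5)·q_1.
Budget: p_1·q_1 + p_2·(4/5)·q_1 = I, so (5·p_1 + 4·p_2)·q_1 = 5·I.
Demand: q_1*(p_1,p_2,I) = 5·I/(5·p_1 + 4·p_2), q_2* = 4·I/(5·p_1 + 4·p_2).
Here 5·10.25 + 4·5 = 71.25, giving q_2* = 3.593.
At I' = 144: q_2* = 8.0842. Change: 8.0842 − 3.593 = 4.4912.

Δq_2* = 4.4912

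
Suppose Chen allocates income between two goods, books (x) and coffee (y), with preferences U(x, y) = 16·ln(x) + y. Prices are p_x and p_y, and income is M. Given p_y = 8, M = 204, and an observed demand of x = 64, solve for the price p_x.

p_x = 2

Set MRS = p_x/p_y: (16/x)/1 = p_x/p_y.
So x*(p_x,p_y) = 16·p_y/p_x, independent of income; and y* = (M − 16·p_y)/p_y.
Set x* = 64 in the demand function and solve for p_x: p_x = 2.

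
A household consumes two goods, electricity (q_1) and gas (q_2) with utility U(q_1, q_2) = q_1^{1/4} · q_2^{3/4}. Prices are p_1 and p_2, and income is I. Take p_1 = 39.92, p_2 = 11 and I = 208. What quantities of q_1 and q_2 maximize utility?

q_1* = 1.3026, q_2* = 14.1818

Demand: q_1*(p_1,p_2,I) = 0.25·I/p_1 and q_2* = 0.75·I/p_2.
At p_1=39.92, p_2=11, I=208: q_1* = 0.25·208/39.92 = 1.3026, q_2* = 14.1818.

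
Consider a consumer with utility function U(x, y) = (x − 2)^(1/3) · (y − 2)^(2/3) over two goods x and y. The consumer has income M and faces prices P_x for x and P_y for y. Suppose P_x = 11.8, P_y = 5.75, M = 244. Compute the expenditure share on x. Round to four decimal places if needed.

Let x' = x−2, y' = y−2. MRS = (1/2)·y'/x' = P_x/P_y.
Substituting into the budget: x* = 2 + 1/3·(M − 2·P_x − 2·P_y)/P_x, and y* = 2 + 2/3·(…)/P_y.
Discretionary income = 244 − 2·11.8 − 2·5.75 = 208.9; x* = 2 + 1/3·208.9/11.8 = 7.9011; y* = 2 + 2/3·208.9/5.75 = 26.2203.
Expenditure on x: 11.8·7.9011 = 93.2333; share = 0.3821.

share on x = 0.3821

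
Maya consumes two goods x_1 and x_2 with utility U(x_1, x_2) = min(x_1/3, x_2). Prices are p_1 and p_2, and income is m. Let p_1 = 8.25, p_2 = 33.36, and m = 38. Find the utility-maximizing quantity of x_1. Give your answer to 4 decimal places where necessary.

x_1* = 1.9618

Leontief preferences: the optimum is at the kink where x_1/3 = x_2/1, i.e. x_2 = (1/3)·x_1.
Budget: p_1·x_1 + p_2·(1/3)·x_1 = m, so (3·p_1 + p_2)·x_1 = 3·m.
Demand: x_1*(p_1,p_2,m) = 3·m/(3·p_1 + p_2), x_2* = m/(3·p_1 + p_2).
Here 3·8.25 + 33.36 = 58.11, giving x_1* = 1.9618.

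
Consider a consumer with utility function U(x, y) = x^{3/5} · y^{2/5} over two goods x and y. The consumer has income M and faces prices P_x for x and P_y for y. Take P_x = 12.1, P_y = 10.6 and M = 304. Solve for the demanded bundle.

Tangency: MRS = (3/2)·y/x = P_x/P_y.
Rearranging, P_y·y = (2/3)·P_x·x. Substituting into the budget gives P_x·x·(1 + (2/3)) = M.
Demand: x*(P_x,P_y,M) = 0.6·M/P_x and y* = 0.4·M/P_y.
At P_x=12.1, P_y=10.6, M=304: x* = 0.6·304/12.1 = 15.0744, y* = 11.4717.

x* = 15.0744, y* = 11.4717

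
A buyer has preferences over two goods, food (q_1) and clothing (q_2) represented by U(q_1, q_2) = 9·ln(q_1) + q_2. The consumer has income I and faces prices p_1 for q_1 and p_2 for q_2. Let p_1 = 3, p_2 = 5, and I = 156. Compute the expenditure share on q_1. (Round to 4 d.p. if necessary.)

share on q_1 = 0.2885

Set MRS = p_1/p_2: (9/q_1)/1 = p_1/p_2.
So q_1*(p_1,p_2) = 9·p_2/p_1, independent of income; and q_2* = (I − 9·p_2)/p_2.
At the given prices: q_1* = 9·5/3 = 15, and q_2* = 22.2.
Expenditure on q_1: 3·15 = 45; share = 0.2885.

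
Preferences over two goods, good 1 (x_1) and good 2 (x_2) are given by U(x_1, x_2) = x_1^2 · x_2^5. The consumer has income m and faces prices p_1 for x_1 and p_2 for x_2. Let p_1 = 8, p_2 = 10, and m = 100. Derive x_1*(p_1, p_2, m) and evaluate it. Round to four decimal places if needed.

The MRS is (2/5)·x_2/x_1. Set MRS = p_1/p_2.
So 2·p_2·x_2 = 5·p_1·x_1; combined with the budget, a share 2/7 of income goes to x_1.
Demand: x_1*(p_1,p_2,m) = 2/7·m/p_1 and x_2* = 5/7·m/p_2.
At p_1=8, p_2=10, m=100: x_1* = 2/7·100/8 = 3.5714.

x_1* = 3.5714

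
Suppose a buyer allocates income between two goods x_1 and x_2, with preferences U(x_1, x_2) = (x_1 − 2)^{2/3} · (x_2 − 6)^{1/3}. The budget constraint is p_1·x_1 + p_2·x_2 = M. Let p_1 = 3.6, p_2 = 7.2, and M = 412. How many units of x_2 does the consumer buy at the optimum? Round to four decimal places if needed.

Let x_1' = x_1−2, x_2' = x_2−6. MRS = 2·x_2'/x_1' = p_1/p_2.
Substituting into the budget: x_1* = 2 + 2/3·(M − 2·p_1 − 6·p_2)/p_1, and x_2* = 6 + 1/3·(…)/p_2.
Discretionary income = 412 − 2·3.6 − 6·7.2 = 361.6; x_2* = 6 + 1/3·361.6/7.2 = 22.7407.

x_2* = 22.7407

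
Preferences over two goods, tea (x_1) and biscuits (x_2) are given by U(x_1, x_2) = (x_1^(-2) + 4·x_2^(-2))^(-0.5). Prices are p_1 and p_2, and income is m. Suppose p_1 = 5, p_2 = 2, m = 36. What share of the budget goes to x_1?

share on x_1 = 0.5371

From the CES first-order condition, (1/4)·(x_2/x_1)^(3) = p_1/p_2.
Solve for the ratio: x_2/x_1 = [4·p_1/p_2]^(1/3).
With the ratio pinned down, the budget gives x_1* = m/(p_1 + p_2·(x_2/x_1)) and x_2* = (x_2/x_1)·x_1*.
Numerically x_2/x_1 = 2.154435, so x_1* = 36/(5 + 2·2.154435) = 3.8673 and x_2* = 2.154435·3.8673 = 8.3318.
Expenditure on x_1: 5·3.8673 = 19.3364; share = 0.5371.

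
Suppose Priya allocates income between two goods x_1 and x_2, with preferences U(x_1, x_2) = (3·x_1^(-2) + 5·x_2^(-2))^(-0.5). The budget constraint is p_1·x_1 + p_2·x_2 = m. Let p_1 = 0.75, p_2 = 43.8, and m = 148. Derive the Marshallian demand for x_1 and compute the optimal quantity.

x_1* = 10.4704

MU_x_1 ∝ 3·x_1^(-3), MU_x_2 ∝ 5·x_2^(-3), so MRS = (3/5)·(x_2/x_1)^(3) = p_1/p_2.
Solve for the ratio: x_2/x_1 = [(5/3)·p_1/p_2]^(1/3).
Substitute x_2 = (x_2/x_1)·x_1 into the budget: x_1* = m/(p_1 + p_2·(x_2/x_1)).
Numerically x_2/x_1 = 0.305594, so x_1* = 148/(0.75 + 43.8·0.305594) = 10.4704.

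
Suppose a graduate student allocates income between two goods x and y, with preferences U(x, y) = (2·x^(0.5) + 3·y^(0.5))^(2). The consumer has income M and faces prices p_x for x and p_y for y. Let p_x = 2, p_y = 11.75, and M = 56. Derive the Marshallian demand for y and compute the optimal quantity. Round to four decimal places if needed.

MU_x ∝ 2·x^(-0.5), MU_y ∝ 3·y^(-0.5), so MRS = (2/3)·(y/x)^(0.5) = p_x/p_y.
Solve for the ratio: y/x = [(3/2)·p_x/p_y]^(2).
Substitute y = (y/x)·x into the budget: x* = M/(p_x + p_y·(y/x)).
Numerically y/x = 0.065188, so x* = 56/(2 + 11.75·0.065188) = 20.2462 and y* = 0.065188·20.2462 = 1.3198.

y* = 1.3198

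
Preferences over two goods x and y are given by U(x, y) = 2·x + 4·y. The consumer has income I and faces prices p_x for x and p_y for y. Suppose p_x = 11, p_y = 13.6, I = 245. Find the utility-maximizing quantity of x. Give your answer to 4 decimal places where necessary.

x* = 0

y gives more utility per dollar, so spend all income on y: y* = I/p_y, x* = 0.
Numerically: x* = 0, y* = 18.0147.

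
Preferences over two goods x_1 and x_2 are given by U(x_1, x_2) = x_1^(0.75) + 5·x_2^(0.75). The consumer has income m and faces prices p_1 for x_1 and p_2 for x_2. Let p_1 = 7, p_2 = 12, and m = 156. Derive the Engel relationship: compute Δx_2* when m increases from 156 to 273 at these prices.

From the CES first-order condition, (1/5)·(x_2/x_1)^(0.25) = p_1/p_2.
Hence x_2/x_1 = (5·p_1/p_2)^(1/(0.25)), i.e. raised to the 4 power.
With the ratio pinned down, the budget gives x_1* = m/(p_1 + p_2·(x_2/x_1)) and x_2* = (x_2/x_1)·x_1*.
Numerically x_2/x_1 = 72.368104, so x_1* = 156/(7 + 12·72.368104) = 0.1782 and x_2* = 72.368104·0.1782 = 12.896.
At m' = 273: x_2* = 22.5681. Change: 22.5681 − 12.896 = 9.672.

Δx_2* = 9.672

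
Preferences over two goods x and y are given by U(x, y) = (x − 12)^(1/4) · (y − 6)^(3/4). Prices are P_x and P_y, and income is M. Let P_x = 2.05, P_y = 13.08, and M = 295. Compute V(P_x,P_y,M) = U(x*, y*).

V = 13.2894

Let x' = x−12, y' = y−6. MRS = (1/3)·y'/x' = P_x/P_y.
After buying the subsistence bundle (12, 6), a share 0.25 of the remaining income goes to x: x* = 12 + 0.25·(M − 12P_x − 6P_y)/P_x.
Discretionary income = 295 − 12·2.05 − 6·13.08 = 191.92; x* = 12 + 0.25·191.92/2.05 = 35.4049; y* = 6 + 0.75·191.92/13.08 = 17.0046.
Utility at the optimum: U(35.4049, 17.0046) = 13.2894.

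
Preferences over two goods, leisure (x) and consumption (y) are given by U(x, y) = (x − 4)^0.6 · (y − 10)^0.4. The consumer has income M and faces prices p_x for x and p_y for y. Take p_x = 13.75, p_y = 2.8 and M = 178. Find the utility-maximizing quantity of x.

x* = 8.1455

Let x' = x−4, y' = y−10. MRS = (3/2)·y'/x' = p_x/p_y.
After buying the subsistence bundle (4, 10), a share 0.6 of the remaining income goes to x: x* = 4 + 0.6·(M − 4p_x − 10p_y)/p_x.
Discretionary income = 178 − 4·13.75 − 10·2.8 = 95; x* = 4 + 0.6·95/13.75 = 8.1455.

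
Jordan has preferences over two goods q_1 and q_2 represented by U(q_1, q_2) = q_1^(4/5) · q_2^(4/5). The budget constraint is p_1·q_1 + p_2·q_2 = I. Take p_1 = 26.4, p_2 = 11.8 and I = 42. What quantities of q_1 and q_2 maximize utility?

MU_q_1/MU_q_2 = (0.8·q_2)/(0.8·q_1); tangency sets this equal to p_1/p_2.
So 0.8·p_2·q_2 = 0.8·p_1·q_1; combined with the budget, a share 0.5 of income goes to q_1.
Demand: q_1*(p_1,p_2,I) = 0.5·I/p_1 and q_2* = 0.5·I/p_2.
At p_1=26.4, p_2=11.8, I=42: q_1* = 0.5·42/26.4 = 0.7955, q_2* = 1.7797.

q_1* = 0.7955, q_2* = 1.7797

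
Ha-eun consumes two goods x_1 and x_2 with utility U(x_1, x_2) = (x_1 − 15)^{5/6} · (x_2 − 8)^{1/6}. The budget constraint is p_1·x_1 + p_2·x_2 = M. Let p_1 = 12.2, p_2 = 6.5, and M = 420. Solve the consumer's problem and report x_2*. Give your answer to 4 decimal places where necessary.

This is Cobb-Douglas in (x_1−15, x_2−8): tangency gives 5/6·p_2·(x_2−8) = 1/6·p_1·(x_1−15).
Substituting into the budget: x_1* = 15 + 5/6·(M − 15·p_1 − 8·p_2)/p_1, and x_2* = 8 + 1/6·(…)/p_2.
Discretionary income = 420 − 15·12.2 − 8·6.5 = 185; x_2* = 8 + 1/6·185/6.5 = 12.7436.

x_2* = 12.7436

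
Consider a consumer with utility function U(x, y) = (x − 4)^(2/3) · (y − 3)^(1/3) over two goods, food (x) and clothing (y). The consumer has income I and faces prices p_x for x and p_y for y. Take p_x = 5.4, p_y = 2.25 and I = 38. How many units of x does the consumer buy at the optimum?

MRS = 2·(y−3)/(x−4). Tangency with p_x/p_y gives y−3 = (1/2)·(p_x/p_y)·(x−4).
Substituting into the budget: x* = 4 + 2/3·(I − 4·p_x − 3·p_y)/p_x, and y* = 3 + 1/3·(…)/p_y.
Discretionary income = 38 − 4·5.4 − 3·2.25 = 9.65; x* = 4 + 2/3·9.65/5.4 = 5.1914.

x* = 5.1914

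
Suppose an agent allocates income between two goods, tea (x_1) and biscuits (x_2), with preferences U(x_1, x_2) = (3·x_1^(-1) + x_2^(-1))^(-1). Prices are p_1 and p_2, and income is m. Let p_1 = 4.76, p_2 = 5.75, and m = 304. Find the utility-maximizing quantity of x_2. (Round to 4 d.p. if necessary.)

From the CES first-order condition, 3·(x_2/x_1)^(2) = p_1/p_2.
Solve for the ratio: x_2/x_1 = [(1/3)·p_1/p_2]^(0.5).
With the ratio pinned down, the budget gives x_1* = m/(p_1 + p_2·(x_2/x_1)) and x_2* = (x_2/x_1)·x_1*.
Numerically x_2/x_1 = 0.525302, so x_1* = 304/(4.76 + 5.75·0.525302) = 39.0721 and x_2* = 0.525302·39.0721 = 20.5247.

x_2* = 20.5247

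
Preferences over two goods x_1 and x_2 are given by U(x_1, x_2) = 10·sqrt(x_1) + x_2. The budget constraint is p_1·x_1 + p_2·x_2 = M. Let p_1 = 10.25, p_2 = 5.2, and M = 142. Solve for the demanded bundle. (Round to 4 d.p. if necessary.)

Utility is quasi-linear in x_2; the FOC for x_1 is 5/√x_1 = p_1/p_2.
Thus x_1* = (5·p_2/p_1)² — independent of M — with the rest of income spent on x_2.
Plugging in: x_1* = (5·5.2/10.25)² = 6.4343, x_2* = 14.6248.

x_1* = 6.4343, x_2* = 14.6248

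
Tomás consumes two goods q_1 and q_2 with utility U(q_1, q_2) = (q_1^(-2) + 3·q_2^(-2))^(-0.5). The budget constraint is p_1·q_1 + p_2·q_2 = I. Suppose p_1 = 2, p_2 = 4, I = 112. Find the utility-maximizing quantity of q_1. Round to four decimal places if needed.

MU_q_1 ∝ q_1^(-3), MU_q_2 ∝ 3·q_2^(-3), so MRS = (1/3)·(q_2/q_1)^(3) = p_1/p_2.
Hence q_2/q_1 = (3·p_1/p_2)^(1/(3)), i.e. raised to the 1/3 power.
With the ratio pinned down, the budget gives q_1* = I/(p_1 + p_2·(q_2/q_1)) and q_2* = (q_2/q_1)·q_1*.
Numerically q_2/q_1 = 1.144714, so q_1* = 112/(2 + 4·1.144714) = 17.0242.

q_1* = 17.0242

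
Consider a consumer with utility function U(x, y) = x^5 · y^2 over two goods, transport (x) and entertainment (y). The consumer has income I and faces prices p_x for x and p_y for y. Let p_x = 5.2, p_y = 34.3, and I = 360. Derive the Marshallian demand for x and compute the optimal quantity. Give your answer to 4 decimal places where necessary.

Tangency: MRS = (5/2)·y/x = p_x/p_y.
Rearranging, p_y·y = (2/5)·p_x·x. Substituting into the budget gives p_x·x·(1 + (2/5)) = I.
Demand: x*(p_x,p_y,I) = 5/7·I/p_x and y* = 2/7·I/p_y.
At p_x=5.2, p_y=34.3, I=360: x* = 5/7·360/5.2 = 49.4505.

x* = 49.4505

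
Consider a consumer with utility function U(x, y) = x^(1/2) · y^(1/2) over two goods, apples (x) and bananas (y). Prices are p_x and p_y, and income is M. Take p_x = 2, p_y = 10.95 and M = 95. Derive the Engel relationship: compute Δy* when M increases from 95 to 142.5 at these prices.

Tangency: MRS = y/x = p_x/p_y.
So 0.5·p_y·y = 0.5·p_x·x; combined with the budget, a share 0.5 of income goes to x.
Demand: x*(p_x,p_y,M) = 0.5·M/p_x and y* = 0.5·M/p_y.
At p_x=2, p_y=10.95, M=95: y* = 0.5·95/10.95 = 4.3379.
At M' = 142.5: y* = 6.5068. Change: 6.5068 − 4.3379 = 2.1689.

Δy* = 2.1689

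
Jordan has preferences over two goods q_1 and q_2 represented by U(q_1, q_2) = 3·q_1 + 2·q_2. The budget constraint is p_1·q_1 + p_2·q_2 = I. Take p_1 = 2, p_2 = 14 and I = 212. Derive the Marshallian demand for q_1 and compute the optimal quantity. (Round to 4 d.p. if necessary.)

q_1* = 106

q_1 gives more utility per dollar, so spend all income on q_1: q_1* = I/p_1, q_2* = 0.
Numerically: q_1* = 106, q_2* = 0.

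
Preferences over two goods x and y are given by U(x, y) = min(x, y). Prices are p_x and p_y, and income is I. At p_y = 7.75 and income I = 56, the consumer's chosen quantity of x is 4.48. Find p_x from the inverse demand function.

Leontief preferences: the optimum is at the kink where x/1 = y/1, i.e. y = x.
Budget: p_x·x + p_y·x = I, so (p_x + p_y)·x = I.
Demand: x*(p_x,p_y,I) = I/(p_x + p_y), y* = I/(p_x + p_y).
Set x* = 4.48 in the demand function and solve for p_x: p_x = 4.75.

p_x = 4.75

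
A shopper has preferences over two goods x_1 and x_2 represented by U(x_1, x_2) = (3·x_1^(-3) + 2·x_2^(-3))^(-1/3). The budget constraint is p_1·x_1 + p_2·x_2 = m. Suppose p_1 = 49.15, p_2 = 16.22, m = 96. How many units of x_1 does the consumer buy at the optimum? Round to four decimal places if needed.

x_1* = 1.4017

From the CES first-order condition, (3/2)·(x_2/x_1)^(4) = p_1/p_2.
Hence x_2/x_1 = ((2/3)·p_1/p_2)^(1/(4)), i.e. raised to the 0.25 power.
With the ratio pinned down, the budget gives x_1* = m/(p_1 + p_2·(x_2/x_1)) and x_2* = (x_2/x_1)·x_1*.
Numerically x_2/x_1 = 1.19219, so x_1* = 96/(49.15 + 16.22·1.19219) = 1.4017.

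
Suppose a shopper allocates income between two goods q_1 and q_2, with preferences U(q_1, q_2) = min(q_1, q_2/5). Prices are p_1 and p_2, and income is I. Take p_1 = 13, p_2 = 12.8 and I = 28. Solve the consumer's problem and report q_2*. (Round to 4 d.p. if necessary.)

Leontief preferences: the optimum is at the kink where q_1/1 = q_2/5, i.e. q_2 = 5·q_1.
Budget: p_1·q_1 + p_2·5·q_1 = I, so (p_1 + 5·p_2)·q_1 = I.
Demand: q_1*(p_1,p_2,I) = I/(p_1 + 5·p_2), q_2* = 5·I/(p_1 + 5·p_2).
Here 13 + 5·12.8 = 77, giving q_2* = 1.8182.

q_2* = 1.8182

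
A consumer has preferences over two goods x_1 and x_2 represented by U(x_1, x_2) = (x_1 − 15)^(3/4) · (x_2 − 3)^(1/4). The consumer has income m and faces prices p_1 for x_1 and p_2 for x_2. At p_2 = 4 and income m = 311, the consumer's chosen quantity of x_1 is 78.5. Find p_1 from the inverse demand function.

This is Cobb-Douglas in (x_1−15, x_2−3): tangency gives 0.75·p_2·(x_2−3) = 0.25·p_1·(x_1−15).
Substituting into the budget: x_1* = 15 + 0.75·(m − 15·p_1 − 3·p_2)/p_1, and x_2* = 3 + 0.25·(…)/p_2.
Set x_1* = 78.5 in the demand function and solve for p_1: p_1 = 3.

p_1 = 3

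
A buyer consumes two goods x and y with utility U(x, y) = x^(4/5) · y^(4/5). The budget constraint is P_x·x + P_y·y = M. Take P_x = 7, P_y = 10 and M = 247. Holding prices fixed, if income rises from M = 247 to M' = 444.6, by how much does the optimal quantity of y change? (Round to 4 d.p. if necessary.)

Tangency: MRS = y/x = P_x/P_y.
Rearranging, P_y·y = P_x·x. Substituting into the budget gives P_x·x·(1 + 1) = M.
Demand: x*(P_x,P_y,M) = 0.5·M/P_x and y* = 0.5·M/P_y.
At P_x=7, P_y=10, M=247: y* = 0.5·247/10 = 12.35.
At M' = 444.6: y* = 22.23. Change: 22.23 − 12.35 = 9.88.

Δy* = 9.88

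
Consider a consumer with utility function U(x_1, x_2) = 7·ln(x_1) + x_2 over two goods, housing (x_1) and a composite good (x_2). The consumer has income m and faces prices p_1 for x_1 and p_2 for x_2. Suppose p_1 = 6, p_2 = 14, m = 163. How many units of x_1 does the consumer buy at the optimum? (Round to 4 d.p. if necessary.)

At the given prices: x_1* = 7·14/6 = 16.3333.

x_1* = 16.3333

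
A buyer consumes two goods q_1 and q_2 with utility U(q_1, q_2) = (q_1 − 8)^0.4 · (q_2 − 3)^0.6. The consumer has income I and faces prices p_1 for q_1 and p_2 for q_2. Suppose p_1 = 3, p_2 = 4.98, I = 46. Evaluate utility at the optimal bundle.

MRS = (2/3)·(q_2−3)/(q_1−8). Tangency with p_1/p_2 gives q_2−3 = (3/2)·(p_1/p_2)·(q_1−8).
Substituting into the budget: q_1* = 8 + 0.4·(I − 8·p_1 − 3·p_2)/p_1, and q_2* = 3 + 0.6·(…)/p_2.
Discretionary income = 46 − 8·3 − 3·4.98 = 7.06; q_1* = 8 + 0.4·7.06/3 = 8.9413; q_2* = 3 + 0.6·7.06/4.98 = 3.8506.
Utility at the optimum: U(8.9413, 3.8506) = 0.8858.

V = 0.8858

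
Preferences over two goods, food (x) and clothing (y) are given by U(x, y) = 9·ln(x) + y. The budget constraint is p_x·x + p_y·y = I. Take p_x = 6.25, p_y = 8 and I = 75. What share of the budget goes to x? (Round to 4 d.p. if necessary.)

Set MRS = p_x/p_y: (9/x)/1 = p_x/p_y.
So x*(p_x,p_y) = 9·p_y/p_x, independent of income; and y* = (I − 9·p_y)/p_y.
At the given prices: x* = 9·8/6.25 = 11.52, and y* = 0.375.
Expenditure on x: 6.25·11.52 = 72; share = 0.96.

share on x = 0.96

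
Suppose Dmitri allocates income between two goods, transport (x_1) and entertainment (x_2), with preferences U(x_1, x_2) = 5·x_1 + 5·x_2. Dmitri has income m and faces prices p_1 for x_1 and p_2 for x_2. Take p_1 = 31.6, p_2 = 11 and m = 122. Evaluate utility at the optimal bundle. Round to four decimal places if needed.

V = 55.4545

Linear utility — the consumer picks whichever good has higher MU/price: 5/31.6 = 0.1582 vs 5/11 = 0.4545.
x_2 gives more utility per dollar, so spend all income on x_2: x_2* = m/p_2, x_1* = 0.
Numerically: x_1* = 0, x_2* = 11.0909.
Utility at the optimum: U(0, 11.0909) = 55.4545.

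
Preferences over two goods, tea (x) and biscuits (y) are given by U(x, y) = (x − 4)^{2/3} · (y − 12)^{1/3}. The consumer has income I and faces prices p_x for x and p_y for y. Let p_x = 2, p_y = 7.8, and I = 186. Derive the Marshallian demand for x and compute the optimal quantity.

MRS = 2·(y−12)/(x−4). Tangency with p_x/p_y gives y−12 = (1/2)·(p_x/p_y)·(x−4).
After buying the subsistence bundle (4, 12), a share 2/3 of the remaining income goes to x: x* = 4 + 2/3·(I − 4p_x − 12p_y)/p_x.
Discretionary income = 186 − 4·2 − 12·7.8 = 84.4; x* = 4 + 2/3·84.4/2 = 32.1333.

x* = 32.1333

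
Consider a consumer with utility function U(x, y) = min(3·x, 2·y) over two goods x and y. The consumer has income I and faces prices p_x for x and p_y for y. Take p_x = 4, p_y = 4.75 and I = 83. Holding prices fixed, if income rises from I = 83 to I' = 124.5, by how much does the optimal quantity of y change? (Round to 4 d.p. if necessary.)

Δy* = 5.5955

Leontief preferences: the optimum is at the kink where x/2 = y/3, i.e. y = (3/2)·x.
Budget: p_x·x + p_y·(3/2)·x = I, so (2·p_x + 3·p_y)·x = 2·I.
Demand: x*(p_x,p_y,I) = 2·I/(2·p_x + 3·p_y), y* = 3·I/(2·p_x + 3·p_y).
Here 2·4 + 3·4.75 = 22.25, giving y* = 11.191.
At I' = 124.5: y* = 16.7865. Change: 16.7865 − 11.191 = 5.5955.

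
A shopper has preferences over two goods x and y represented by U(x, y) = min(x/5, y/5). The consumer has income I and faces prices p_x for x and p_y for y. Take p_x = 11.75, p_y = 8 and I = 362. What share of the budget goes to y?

share on y = 0.4051

Leontief preferences: the optimum is at the kink where x/5 = y/5, i.e. y = x.
Budget: p_x·x + p_y·x = I, so (5·p_x + 5·p_y)·x = 5·I.
Demand: x*(p_x,p_y,I) = 5·I/(5·p_x + 5·p_y), y* = 5·I/(5·p_x + 5·p_y).
Here 5·11.75 + 5·8 = 98.75, giving x* = 18.3291 and y* = 18.3291.
Expenditure on y: 8·18.3291 = 146.6329; share = 0.4051.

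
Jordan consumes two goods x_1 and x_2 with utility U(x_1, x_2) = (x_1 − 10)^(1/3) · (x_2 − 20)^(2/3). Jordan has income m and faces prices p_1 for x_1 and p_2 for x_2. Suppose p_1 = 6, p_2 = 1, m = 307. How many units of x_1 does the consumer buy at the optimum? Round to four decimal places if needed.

MRS = (1/2)·(x_2−20)/(x_1−10). Tangency with p_1/p_2 gives x_2−20 = 2·(p_1/p_2)·(x_1−10).
Substituting into the budget: x_1* = 10 + 1/3·(m − 10·p_1 − 20·p_2)/p_1, and x_2* = 20 + 2/3·(…)/p_2.
Discretionary income = 307 − 10·6 − 20·1 = 227; x_1* = 10 + 1/3·227/6 = 22.6111.

x_1* = 22.6111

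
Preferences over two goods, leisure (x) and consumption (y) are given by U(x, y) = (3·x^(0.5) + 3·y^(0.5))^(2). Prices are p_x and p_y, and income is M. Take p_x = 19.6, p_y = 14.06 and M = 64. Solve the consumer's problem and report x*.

MU_x ∝ 3·x^(-0.5), MU_y ∝ 3·y^(-0.5), so MRS = (y/x)^(0.5) = p_x/p_y.
Hence y/x = (p_x/p_y)^(1/(0.5)), i.e. raised to the 2 power.
Substitute y = (y/x)·x into the budget: x* = M/(p_x + p_y·(y/x)).
Numerically y/x = 1.943307, so x* = 64/(19.6 + 14.06·1.943307) = 1.3639.

x* = 1.3639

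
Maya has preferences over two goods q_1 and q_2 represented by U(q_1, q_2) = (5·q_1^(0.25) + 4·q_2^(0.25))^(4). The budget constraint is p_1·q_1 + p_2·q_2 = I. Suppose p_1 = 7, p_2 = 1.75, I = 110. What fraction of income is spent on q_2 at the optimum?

share on q_2 = 0.5411

MRS = MU_q_1/MU_q_2 = (5/4)·(q_2/q_1)^(0.75). Set equal to p_1/p_2.
Solve for the ratio: q_2/q_1 = [(4/5)·p_1/p_2]^(4/3).
With the ratio pinned down, the budget gives q_1* = I/(p_1 + p_2·(q_2/q_1)) and q_2* = (q_2/q_1)·q_1*.
Numerically q_2/q_1 = 4.71556, so q_1* = 110/(7 + 1.75·4.71556) = 7.2121 and q_2* = 4.71556·7.2121 = 34.0089.
Expenditure on q_2: 1.75·34.0089 = 59.5156; share = 0.5411.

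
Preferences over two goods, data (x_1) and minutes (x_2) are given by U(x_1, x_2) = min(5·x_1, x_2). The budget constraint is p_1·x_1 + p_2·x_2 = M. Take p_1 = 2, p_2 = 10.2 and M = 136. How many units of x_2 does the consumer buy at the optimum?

x_2* = 12.8302

Demand: x_1*(p_1,p_2,M) = M/(p_1 + 5·p_2), x_2* = 5·M/(p_1 + 5·p_2).
Here 2 + 5·10.2 = 53, giving x_2* = 12.8302.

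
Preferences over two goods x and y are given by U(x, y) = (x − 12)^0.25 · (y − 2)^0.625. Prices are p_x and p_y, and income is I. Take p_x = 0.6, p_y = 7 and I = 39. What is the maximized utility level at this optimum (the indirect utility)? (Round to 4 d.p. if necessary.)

MRS = (2/5)·(y−2)/(x−12). Tangency with p_x/p_y gives y−2 = (5/2)·(p_x/p_y)·(x−12).
After buying the subsistence bundle (12, 2), a share 2/7 of the remaining income goes to x: x* = 12 + 2/7·(I − 12p_x − 2p_y)/p_x.
Discretionary income = 39 − 12·0.6 − 2·7 = 17.8; x* = 12 + 2/7·17.8/0.6 = 20.4762; y* = 2 + 5/7·17.8/7 = 3.8163.
Utility at the optimum: U(20.4762, 3.8163) = 2.4777.

V = 2.4777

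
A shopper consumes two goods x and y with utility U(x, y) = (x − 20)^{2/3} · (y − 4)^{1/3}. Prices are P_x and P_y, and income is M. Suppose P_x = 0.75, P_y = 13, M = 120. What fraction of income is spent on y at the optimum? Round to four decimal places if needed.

share on y = 0.5806

Substituting into the budget: x* = 20 + 2/3·(M − 20·P_x − 4·P_y)/P_x, and y* = 4 + 1/3·(…)/P_y.
Discretionary income = 120 − 20·0.75 − 4·13 = 53; x* = 20 + 2/3·53/0.75 = 67.1111; y* = 4 + 1/3·53/13 = 5.359.
Expenditure on y: 13·5.359 = 69.6667; share = 0.5806.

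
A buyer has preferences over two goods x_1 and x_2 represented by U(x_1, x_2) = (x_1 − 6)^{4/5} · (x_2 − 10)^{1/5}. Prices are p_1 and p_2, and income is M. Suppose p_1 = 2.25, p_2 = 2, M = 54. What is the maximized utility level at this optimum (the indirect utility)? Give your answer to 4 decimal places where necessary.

This is Cobb-Douglas in (x_1−6, x_2−10): tangency gives 0.8·p_2·(x_2−10) = 0.2·p_1·(x_1−6).
Substituting into the budget: x_1* = 6 + 0.8·(M − 6·p_1 − 10·p_2)/p_1, and x_2* = 10 + 0.2·(…)/p_2.
Discretionary income = 54 − 6·2.25 − 10·2 = 20.5; x_1* = 6 + 0.8·20.5/2.25 = 13.2889; x_2* = 10 + 0.2·20.5/2 = 12.05.
Utility at the optimum: U(13.2889, 12.05) = 5.6556.

V = 5.6556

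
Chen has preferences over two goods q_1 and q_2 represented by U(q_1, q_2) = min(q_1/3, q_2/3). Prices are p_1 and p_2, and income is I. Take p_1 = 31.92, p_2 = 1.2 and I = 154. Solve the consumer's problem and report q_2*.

q_2* = 4.6498

Leontief preferences: the optimum is at the kink where q_1/3 = q_2/3, i.e. q_2 = q_1.
Budget: p_1·q_1 + p_2·q_1 = I, so (3·p_1 + 3·p_2)·q_1 = 3·I.
Demand: q_1*(p_1,p_2,I) = 3·I/(3·p_1 + 3·p_2), q_2* = 3·I/(3·p_1 + 3·p_2).
Here 3·31.92 + 3·1.2 = 99.36, giving q_2* = 4.6498.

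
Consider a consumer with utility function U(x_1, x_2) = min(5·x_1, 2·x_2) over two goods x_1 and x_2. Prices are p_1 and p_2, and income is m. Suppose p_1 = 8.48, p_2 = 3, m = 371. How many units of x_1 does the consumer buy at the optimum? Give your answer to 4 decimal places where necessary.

x_1* = 23.2165

Leontief preferences: the optimum is at the kink where x_1/2 = x_2/5, i.e. x_2 = (5/2)·x_1.
Budget: p_1·x_1 + p_2·(5/2)·x_1 = m, so (2·p_1 + 5·p_2)·x_1 = 2·m.
Demand: x_1*(p_1,p_2,m) = 2·m/(2·p_1 + 5·p_2), x_2* = 5·m/(2·p_1 + 5·p_2).
Here 2·8.48 + 5·3 = 31.96, giving x_1* = 23.2165.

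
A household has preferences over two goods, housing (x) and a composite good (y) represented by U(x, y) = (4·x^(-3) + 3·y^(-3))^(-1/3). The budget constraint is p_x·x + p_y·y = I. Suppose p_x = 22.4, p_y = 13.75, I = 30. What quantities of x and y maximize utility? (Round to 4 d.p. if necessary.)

x* = 0.814, y* = 0.8558

MRS = MU_x/MU_y = (4/3)·(y/x)^(4). Set equal to p_x/p_y.
Solve for the ratio: y/x = [(3/4)·p_x/p_y]^(0.25).
Substitute y = (y/x)·x into the budget: x* = I/(p_x + p_y·(y/x)).
Numerically y/x = 1.05136, so x* = 30/(22.4 + 13.75·1.05136) = 0.814 and y* = 1.05136·0.814 = 0.8558.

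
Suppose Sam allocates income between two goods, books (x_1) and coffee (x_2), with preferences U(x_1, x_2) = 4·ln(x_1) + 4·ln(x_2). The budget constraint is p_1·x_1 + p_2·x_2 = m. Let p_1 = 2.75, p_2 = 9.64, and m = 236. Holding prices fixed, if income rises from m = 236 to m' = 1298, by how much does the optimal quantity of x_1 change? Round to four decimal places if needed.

Δx_1* = 193.0909

The MRS is x_2/x_1. Set MRS = p_1/p_2.
Rearranging, p_2·x_2 = p_1·x_1. Substituting into the budget gives p_1·x_1·(1 + 1) = m.
Demand: x_1*(p_1,p_2,m) = 0.5·m/p_1 and x_2* = 0.5·m/p_2.
At p_1=2.75, p_2=9.64, m=236: x_1* = 0.5·236/2.75 = 42.9091.
At m' = 1298: x_1* = 236. Change: 236 − 42.9091 = 193.0909.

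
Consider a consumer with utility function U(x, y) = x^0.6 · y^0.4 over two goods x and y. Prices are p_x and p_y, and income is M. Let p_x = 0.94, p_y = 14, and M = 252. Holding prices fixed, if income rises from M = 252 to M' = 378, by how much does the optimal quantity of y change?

Δy* = 3.6

The MRS is (3/2)·y/x. Set MRS = p_x/p_y.
Rearranging, p_y·y = (2/3)·p_x·x. Substituting into the budget gives p_x·x·(1 + (2/3)) = M.
Demand: x*(p_x,p_y,M) = 0.6·M/p_x and y* = 0.4·M/p_y.
At p_x=0.94, p_y=14, M=252: y* = 0.4·252/14 = 7.2.
At M' = 378: y* = 10.8. Change: 10.8 − 7.2 = 3.6.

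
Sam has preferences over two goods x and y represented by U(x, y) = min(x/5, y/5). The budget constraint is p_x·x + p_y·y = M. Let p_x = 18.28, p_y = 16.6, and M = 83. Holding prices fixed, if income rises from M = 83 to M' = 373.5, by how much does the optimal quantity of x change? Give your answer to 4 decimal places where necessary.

Leontief preferences: the optimum is at the kink where x/5 = y/5, i.e. y = x.
Budget: p_x·x + p_y·x = M, so (5·p_x + 5·p_y)·x = 5·M.
Demand: x*(p_x,p_y,M) = 5·M/(5·p_x + 5·p_y), y* = 5·M/(5·p_x + 5·p_y).
Here 5·18.28 + 5·16.6 = 174.4, giving x* = 2.3796.
At M' = 373.5: x* = 10.7081. Change: 10.7081 − 2.3796 = 8.3286.

Δx* = 8.3286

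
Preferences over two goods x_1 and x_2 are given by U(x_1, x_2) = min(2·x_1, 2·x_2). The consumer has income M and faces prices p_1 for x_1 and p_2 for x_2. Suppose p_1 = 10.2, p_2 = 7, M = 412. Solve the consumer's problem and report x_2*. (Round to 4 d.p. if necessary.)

x_2* = 23.9535

With perfect complements, no substitution: consume in ratio x_1:x_2 = 2:2.
Budget: p_1·x_1 + p_2·x_1 = M, so (2·p_1 + 2·p_2)·x_1 = 2·M.
Demand: x_1*(p_1,p_2,M) = 2·M/(2·p_1 + 2·p_2), x_2* = 2·M/(2·p_1 + 2·p_2).
Here 2·10.2 + 2·7 = 34.4, giving x_2* = 23.9535.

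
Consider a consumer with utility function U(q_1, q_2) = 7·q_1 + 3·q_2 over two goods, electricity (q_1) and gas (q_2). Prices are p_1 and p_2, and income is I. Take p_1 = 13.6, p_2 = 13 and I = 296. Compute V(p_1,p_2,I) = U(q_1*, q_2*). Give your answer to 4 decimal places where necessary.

V = 152.3529

q_1 gives more utility per dollar, so spend all income on q_1: q_1* = I/p_1, q_2* = 0.
Numerically: q_1* = 21.7647, q_2* = 0.
Utility at the optimum: U(21.7647, 0) = 152.3529.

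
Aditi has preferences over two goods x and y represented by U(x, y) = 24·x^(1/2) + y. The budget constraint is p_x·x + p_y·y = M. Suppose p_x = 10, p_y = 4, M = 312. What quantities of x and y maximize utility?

x* = 23.04, y* = 20.4

MU_x = 12/√x, MU_y = 1. Tangency: 12/√x = p_x/p_y.
Thus x* = (12·p_y/p_x)² — independent of M — with the rest of income spent on y.
Plugging in: x* = (12·4/10)² = 23.04, y* = 20.4.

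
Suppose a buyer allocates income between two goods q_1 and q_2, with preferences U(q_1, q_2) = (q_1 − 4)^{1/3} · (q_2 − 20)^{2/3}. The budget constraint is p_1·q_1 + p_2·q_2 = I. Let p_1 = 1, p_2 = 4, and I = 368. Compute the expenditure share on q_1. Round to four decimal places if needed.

MRS = (1/2)·(q_2−20)/(q_1−4). Tangency with p_1/p_2 gives q_2−20 = 2·(p_1/p_2)·(q_1−4).
After buying the subsistence bundle (4, 20), a share 1/3 of the remaining income goes to q_1: q_1* = 4 + 1/3·(I − 4p_1 − 20p_2)/p_1.
Discretionary income = 368 − 4·1 − 20·4 = 284; q_1* = 4 + 1/3·284/1 = 98.6667; q_2* = 20 + 2/3·284/4 = 67.3333.
Expenditure on q_1: 1·98.6667 = 98.6667; share = 0.2681.

share on q_1 = 0.2681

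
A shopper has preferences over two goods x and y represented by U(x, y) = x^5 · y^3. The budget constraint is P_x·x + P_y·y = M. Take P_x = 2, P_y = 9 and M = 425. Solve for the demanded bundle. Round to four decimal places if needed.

x* = 132.8125, y* = 17.7083

Tangency: MRS = (5/3)·y/x = P_x/P_y.
So 5·P_y·y = 3·P_x·x; combined with the budget, a share 0.625 of income goes to x.
Demand: x*(P_x,P_y,M) = 0.625·M/P_x and y* = 0.375·M/P_y.
At P_x=2, P_y=9, M=425: x* = 0.625·425/2 = 132.8125, y* = 17.7083.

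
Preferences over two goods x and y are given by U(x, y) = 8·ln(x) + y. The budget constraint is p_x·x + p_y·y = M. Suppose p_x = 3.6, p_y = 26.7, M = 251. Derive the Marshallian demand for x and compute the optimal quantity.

MU_x = 8/x, MU_y = 1. Tangency: 8/x = p_x/p_y.
So x*(p_x,p_y) = 8·p_y/p_x, independent of income; and y* = (M − 8·p_y)/p_y.
At the given prices: x* = 8·26.7/3.6 = 59.3333.

x* = 59.3333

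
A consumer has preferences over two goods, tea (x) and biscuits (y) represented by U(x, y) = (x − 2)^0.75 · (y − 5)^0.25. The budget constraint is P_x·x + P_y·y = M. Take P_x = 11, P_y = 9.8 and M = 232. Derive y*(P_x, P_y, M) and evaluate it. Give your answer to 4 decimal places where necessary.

This is Cobb-Douglas in (x−2, y−5): tangency gives 0.75·P_y·(y−5) = 0.25·P_x·(x−2).
Substituting into the budget: x* = 2 + 0.75·(M − 2·P_x − 5·P_y)/P_x, and y* = 5 + 0.25·(…)/P_y.
Discretionary income = 232 − 2·11 − 5·9.8 = 161; y* = 5 + 0.25·161/9.8 = 9.1071.

y* = 9.1071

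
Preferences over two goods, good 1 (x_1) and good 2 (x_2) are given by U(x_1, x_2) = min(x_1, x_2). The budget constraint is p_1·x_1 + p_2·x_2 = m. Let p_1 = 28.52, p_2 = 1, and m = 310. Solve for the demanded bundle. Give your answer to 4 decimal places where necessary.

x_1* = 10.5014, x_2* = 10.5014

Leontief preferences: the optimum is at the kink where x_1/1 = x_2/1, i.e. x_2 = x_1.
Budget: p_1·x_1 + p_2·x_1 = m, so (p_1 + p_2)·x_1 = m.
Demand: x_1*(p_1,p_2,m) = m/(p_1 + p_2), x_2* = m/(p_1 + p_2).
Here 28.52 + 1 = 29.52, giving x_1* = 10.5014 and x_2* = 10.5014.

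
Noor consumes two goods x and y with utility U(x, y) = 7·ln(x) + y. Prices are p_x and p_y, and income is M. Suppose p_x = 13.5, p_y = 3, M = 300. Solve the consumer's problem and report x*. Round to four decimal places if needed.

x* = 1.5556

So x*(p_x,p_y) = 7·p_y/p_x, independent of income; and y* = (M − 7·p_y)/p_y.
At the given prices: x* = 7·3/13.5 = 1.5556.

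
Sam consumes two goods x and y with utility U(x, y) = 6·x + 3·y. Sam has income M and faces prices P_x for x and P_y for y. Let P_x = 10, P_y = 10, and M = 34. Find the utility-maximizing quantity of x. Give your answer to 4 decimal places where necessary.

x* = 3.4

Linear utility — the consumer picks whichever good has higher MU/price: 6/10 = 0.6 vs 3/10 = 0.3.
x gives more utility per dollar, so spend all income on x: x* = M/P_x, y* = 0.
Numerically: x* = 3.4, y* = 0.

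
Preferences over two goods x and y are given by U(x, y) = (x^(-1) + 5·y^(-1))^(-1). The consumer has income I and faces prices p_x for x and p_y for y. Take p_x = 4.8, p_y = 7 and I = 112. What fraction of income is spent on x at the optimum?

From the CES first-order condition, (1/5)·(y/x)^(2) = p_x/p_y.
Hence y/x = (5·p_x/p_y)^(1/(2)), i.e. raised to the 0.5 power.
With the ratio pinned down, the budget gives x* = I/(p_x + p_y·(y/x)) and y* = (y/x)·x*.
Numerically y/x = 1.85164, so x* = 112/(4.8 + 7·1.85164) = 6.3058 and y* = 1.85164·6.3058 = 11.676.
Expenditure on x: 4.8·6.3058 = 30.2677; share = 0.2702.

share on x = 0.2702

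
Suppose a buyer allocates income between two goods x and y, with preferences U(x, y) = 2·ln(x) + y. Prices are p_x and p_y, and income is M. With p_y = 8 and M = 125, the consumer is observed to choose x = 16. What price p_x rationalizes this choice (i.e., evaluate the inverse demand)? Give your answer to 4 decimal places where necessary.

p_x = 1

Set MRS = p_x/p_y: (2/x)/1 = p_x/p_y.
So x*(p_x,p_y) = 2·p_y/p_x, independent of income; and y* = (M − 2·p_y)/p_y.
Set x* = 16 in the demand function and solve for p_x: p_x = 1.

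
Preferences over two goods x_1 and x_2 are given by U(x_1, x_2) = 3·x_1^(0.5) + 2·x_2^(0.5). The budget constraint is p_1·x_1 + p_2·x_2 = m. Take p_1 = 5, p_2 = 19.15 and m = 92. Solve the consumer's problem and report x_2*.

MU_x_1 ∝ 3·x_1^(-0.5), MU_x_2 ∝ 2·x_2^(-0.5), so MRS = (3/2)·(x_2/x_1)^(0.5) = p_1/p_2.
Hence x_2/x_1 = ((2/3)·p_1/p_2)^(1/(0.5)), i.e. raised to the 2 power.
With the ratio pinned down, the budget gives x_1* = m/(p_1 + p_2·(x_2/x_1)) and x_2* = (x_2/x_1)·x_1*.
Numerically x_2/x_1 = 0.030298, so x_1* = 92/(5 + 19.15·0.030298) = 16.4868 and x_2* = 0.030298·16.4868 = 0.4995.

x_2* = 0.4995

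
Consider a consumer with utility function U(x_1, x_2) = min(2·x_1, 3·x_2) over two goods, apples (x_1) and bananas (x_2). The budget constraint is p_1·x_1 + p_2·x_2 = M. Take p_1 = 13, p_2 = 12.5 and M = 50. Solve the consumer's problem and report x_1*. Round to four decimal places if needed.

Leontief preferences: the optimum is at the kink where x_1/3 = x_2/2, i.e. x_2 = (2/3)·x_1.
Budget: p_1·x_1 + p_2·(2/3)·x_1 = M, so (3·p_1 + 2·p_2)·x_1 = 3·M.
Demand: x_1*(p_1,p_2,M) = 3·M/(3·p_1 + 2·p_2), x_2* = 2·M/(3·p_1 + 2·p_2).
Here 3·13 + 2·12.5 = 64, giving x_1* = 2.3438.

x_1* = 2.3438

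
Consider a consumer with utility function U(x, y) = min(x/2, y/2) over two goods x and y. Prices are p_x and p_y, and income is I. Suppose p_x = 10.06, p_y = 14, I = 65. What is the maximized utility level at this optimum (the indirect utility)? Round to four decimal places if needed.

V = 1.3508

Leontief preferences: the optimum is at the kink where x/2 = y/2, i.e. y = x.
Budget: p_x·x + p_y·x = I, so (2·p_x + 2·p_y)·x = 2·I.
Demand: x*(p_x,p_y,I) = 2·I/(2·p_x + 2·p_y), y* = 2·I/(2·p_x + 2·p_y).
Here 2·10.06 + 2·14 = 48.12, giving x* = 2.7016 and y* = 2.7016.
Utility at the optimum: U(2.7016, 2.7016) = 1.3508.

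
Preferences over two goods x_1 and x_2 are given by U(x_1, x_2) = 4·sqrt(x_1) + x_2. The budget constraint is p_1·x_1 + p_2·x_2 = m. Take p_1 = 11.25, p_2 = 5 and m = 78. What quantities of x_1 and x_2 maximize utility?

MU_x_1 = 2/√x_1, MU_x_2 = 1. Tangency: 2/√x_1 = p_1/p_2.
Thus x_1* = (2·p_2/p_1)² — independent of m — with the rest of income spent on x_2.
Plugging in: x_1* = (2·5/11.25)² = 0.7901, x_2* = 13.8222.

x_1* = 0.7901, x_2* = 13.8222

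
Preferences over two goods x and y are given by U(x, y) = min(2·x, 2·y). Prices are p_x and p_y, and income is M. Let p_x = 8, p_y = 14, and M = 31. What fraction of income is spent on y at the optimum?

With perfect complements, no substitution: consume in ratio x:y = 2:2.
Budget: p_x·x + p_y·x = M, so (2·p_x + 2·p_y)·x = 2·M.
Demand: x*(p_x,p_y,M) = 2·M/(2·p_x + 2·p_y), y* = 2·M/(2·p_x + 2·p_y).
Here 2·8 + 2·14 = 44, giving x* = 1.4091 and y* = 1.4091.
Expenditure on y: 14·1.4091 = 19.7273; share = 0.6364.

share on y = 0.6364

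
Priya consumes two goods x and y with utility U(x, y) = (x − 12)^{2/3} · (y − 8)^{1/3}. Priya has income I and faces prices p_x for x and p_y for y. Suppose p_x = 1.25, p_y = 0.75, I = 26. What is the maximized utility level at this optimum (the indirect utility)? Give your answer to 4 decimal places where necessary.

V = 2.5094

This is Cobb-Douglas in (x−12, y−8): tangency gives 2/3·p_y·(y−8) = 1/3·p_x·(x−12).
Substituting into the budget: x* = 12 + 2/3·(I − 12·p_x − 8·p_y)/p_x, and y* = 8 + 1/3·(…)/p_y.
Discretionary income = 26 − 12·1.25 − 8·0.75 = 5; x* = 12 + 2/3·5/1.25 = 14.6667; y* = 8 + 1/3·5/0.75 = 10.2222.
Utility at the optimum: U(14.6667, 10.2222) = 2.5094.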